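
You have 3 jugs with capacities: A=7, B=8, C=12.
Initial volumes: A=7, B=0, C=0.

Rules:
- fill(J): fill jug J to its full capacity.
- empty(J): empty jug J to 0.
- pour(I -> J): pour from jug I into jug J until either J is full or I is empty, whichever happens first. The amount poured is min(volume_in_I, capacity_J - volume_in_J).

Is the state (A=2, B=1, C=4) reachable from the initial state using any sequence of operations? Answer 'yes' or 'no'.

BFS explored all 474 reachable states.
Reachable set includes: (0,0,0), (0,0,1), (0,0,2), (0,0,3), (0,0,4), (0,0,5), (0,0,6), (0,0,7), (0,0,8), (0,0,9), (0,0,10), (0,0,11) ...
Target (A=2, B=1, C=4) not in reachable set → no.

Answer: no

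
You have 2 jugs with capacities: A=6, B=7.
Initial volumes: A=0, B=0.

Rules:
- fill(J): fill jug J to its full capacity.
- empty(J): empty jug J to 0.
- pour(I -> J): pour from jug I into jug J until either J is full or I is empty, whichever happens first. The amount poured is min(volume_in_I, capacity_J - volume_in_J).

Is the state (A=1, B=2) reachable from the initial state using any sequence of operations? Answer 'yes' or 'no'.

Answer: no

Derivation:
BFS explored all 26 reachable states.
Reachable set includes: (0,0), (0,1), (0,2), (0,3), (0,4), (0,5), (0,6), (0,7), (1,0), (1,7), (2,0), (2,7) ...
Target (A=1, B=2) not in reachable set → no.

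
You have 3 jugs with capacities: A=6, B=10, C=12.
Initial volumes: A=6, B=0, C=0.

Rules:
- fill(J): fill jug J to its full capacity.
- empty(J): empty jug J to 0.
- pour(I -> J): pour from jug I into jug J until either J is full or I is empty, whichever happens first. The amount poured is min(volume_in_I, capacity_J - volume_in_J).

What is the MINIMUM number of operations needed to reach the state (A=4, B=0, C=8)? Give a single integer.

BFS from (A=6, B=0, C=0). One shortest path:
  1. empty(A) -> (A=0 B=0 C=0)
  2. fill(C) -> (A=0 B=0 C=12)
  3. pour(C -> B) -> (A=0 B=10 C=2)
  4. pour(B -> A) -> (A=6 B=4 C=2)
  5. pour(A -> C) -> (A=0 B=4 C=8)
  6. pour(B -> A) -> (A=4 B=0 C=8)
Reached target in 6 moves.

Answer: 6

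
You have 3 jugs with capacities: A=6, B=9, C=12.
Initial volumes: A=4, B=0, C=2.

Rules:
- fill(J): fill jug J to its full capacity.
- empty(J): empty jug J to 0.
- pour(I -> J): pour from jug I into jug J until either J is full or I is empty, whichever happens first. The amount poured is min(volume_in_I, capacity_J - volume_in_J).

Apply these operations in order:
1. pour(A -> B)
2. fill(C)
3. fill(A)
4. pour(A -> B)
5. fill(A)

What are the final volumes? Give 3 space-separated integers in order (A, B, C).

Step 1: pour(A -> B) -> (A=0 B=4 C=2)
Step 2: fill(C) -> (A=0 B=4 C=12)
Step 3: fill(A) -> (A=6 B=4 C=12)
Step 4: pour(A -> B) -> (A=1 B=9 C=12)
Step 5: fill(A) -> (A=6 B=9 C=12)

Answer: 6 9 12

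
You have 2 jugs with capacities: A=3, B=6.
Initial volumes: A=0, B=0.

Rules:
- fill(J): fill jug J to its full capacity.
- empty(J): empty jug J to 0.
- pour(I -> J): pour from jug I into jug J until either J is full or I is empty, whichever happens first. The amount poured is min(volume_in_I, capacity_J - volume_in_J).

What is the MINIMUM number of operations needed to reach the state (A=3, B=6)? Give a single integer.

Answer: 2

Derivation:
BFS from (A=0, B=0). One shortest path:
  1. fill(A) -> (A=3 B=0)
  2. fill(B) -> (A=3 B=6)
Reached target in 2 moves.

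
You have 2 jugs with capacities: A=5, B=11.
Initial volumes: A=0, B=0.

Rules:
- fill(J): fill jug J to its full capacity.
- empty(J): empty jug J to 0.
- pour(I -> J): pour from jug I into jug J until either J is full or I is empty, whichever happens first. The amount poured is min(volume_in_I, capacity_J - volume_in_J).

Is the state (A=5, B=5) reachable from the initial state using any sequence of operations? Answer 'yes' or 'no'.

Answer: yes

Derivation:
BFS from (A=0, B=0):
  1. fill(A) -> (A=5 B=0)
  2. pour(A -> B) -> (A=0 B=5)
  3. fill(A) -> (A=5 B=5)
Target reached → yes.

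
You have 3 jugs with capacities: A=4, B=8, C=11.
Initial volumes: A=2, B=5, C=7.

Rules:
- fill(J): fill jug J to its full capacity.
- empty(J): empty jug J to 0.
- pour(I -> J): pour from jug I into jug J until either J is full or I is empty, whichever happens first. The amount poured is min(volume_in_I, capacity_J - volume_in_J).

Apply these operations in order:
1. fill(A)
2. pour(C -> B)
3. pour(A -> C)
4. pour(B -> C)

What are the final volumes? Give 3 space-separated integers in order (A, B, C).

Answer: 0 5 11

Derivation:
Step 1: fill(A) -> (A=4 B=5 C=7)
Step 2: pour(C -> B) -> (A=4 B=8 C=4)
Step 3: pour(A -> C) -> (A=0 B=8 C=8)
Step 4: pour(B -> C) -> (A=0 B=5 C=11)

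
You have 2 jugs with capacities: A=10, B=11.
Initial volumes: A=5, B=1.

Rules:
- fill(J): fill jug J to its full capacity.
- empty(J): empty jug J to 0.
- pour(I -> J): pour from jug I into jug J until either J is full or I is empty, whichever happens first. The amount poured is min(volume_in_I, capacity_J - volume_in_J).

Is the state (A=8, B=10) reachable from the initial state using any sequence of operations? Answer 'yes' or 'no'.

Answer: no

Derivation:
BFS explored all 43 reachable states.
Reachable set includes: (0,0), (0,1), (0,2), (0,3), (0,4), (0,5), (0,6), (0,7), (0,8), (0,9), (0,10), (0,11) ...
Target (A=8, B=10) not in reachable set → no.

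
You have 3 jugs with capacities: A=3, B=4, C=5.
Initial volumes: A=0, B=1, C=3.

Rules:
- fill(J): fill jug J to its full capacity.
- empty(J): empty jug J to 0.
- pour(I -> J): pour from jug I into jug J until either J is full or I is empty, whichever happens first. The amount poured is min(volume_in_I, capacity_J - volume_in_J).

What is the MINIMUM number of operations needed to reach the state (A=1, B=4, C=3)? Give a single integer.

BFS from (A=0, B=1, C=3). One shortest path:
  1. pour(B -> A) -> (A=1 B=0 C=3)
  2. fill(B) -> (A=1 B=4 C=3)
Reached target in 2 moves.

Answer: 2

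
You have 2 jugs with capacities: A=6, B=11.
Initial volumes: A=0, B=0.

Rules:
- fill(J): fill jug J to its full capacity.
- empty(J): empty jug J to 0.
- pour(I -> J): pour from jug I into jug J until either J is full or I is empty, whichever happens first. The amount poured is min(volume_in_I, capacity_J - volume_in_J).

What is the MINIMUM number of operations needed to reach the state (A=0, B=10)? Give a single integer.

BFS from (A=0, B=0). One shortest path:
  1. fill(B) -> (A=0 B=11)
  2. pour(B -> A) -> (A=6 B=5)
  3. empty(A) -> (A=0 B=5)
  4. pour(B -> A) -> (A=5 B=0)
  5. fill(B) -> (A=5 B=11)
  6. pour(B -> A) -> (A=6 B=10)
  7. empty(A) -> (A=0 B=10)
Reached target in 7 moves.

Answer: 7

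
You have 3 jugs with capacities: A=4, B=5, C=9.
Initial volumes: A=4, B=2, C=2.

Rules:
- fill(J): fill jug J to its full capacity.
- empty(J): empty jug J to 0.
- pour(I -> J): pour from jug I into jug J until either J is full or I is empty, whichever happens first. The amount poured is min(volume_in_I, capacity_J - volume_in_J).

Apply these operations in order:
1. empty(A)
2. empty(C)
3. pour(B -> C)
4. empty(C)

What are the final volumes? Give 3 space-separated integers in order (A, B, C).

Step 1: empty(A) -> (A=0 B=2 C=2)
Step 2: empty(C) -> (A=0 B=2 C=0)
Step 3: pour(B -> C) -> (A=0 B=0 C=2)
Step 4: empty(C) -> (A=0 B=0 C=0)

Answer: 0 0 0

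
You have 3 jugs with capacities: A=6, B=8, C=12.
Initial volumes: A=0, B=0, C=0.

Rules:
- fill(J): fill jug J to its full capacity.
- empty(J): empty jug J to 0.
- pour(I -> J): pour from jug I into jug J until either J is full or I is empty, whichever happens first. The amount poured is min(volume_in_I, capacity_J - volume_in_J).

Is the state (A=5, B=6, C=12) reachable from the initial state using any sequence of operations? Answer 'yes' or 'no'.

BFS explored all 110 reachable states.
Reachable set includes: (0,0,0), (0,0,2), (0,0,4), (0,0,6), (0,0,8), (0,0,10), (0,0,12), (0,2,0), (0,2,2), (0,2,4), (0,2,6), (0,2,8) ...
Target (A=5, B=6, C=12) not in reachable set → no.

Answer: no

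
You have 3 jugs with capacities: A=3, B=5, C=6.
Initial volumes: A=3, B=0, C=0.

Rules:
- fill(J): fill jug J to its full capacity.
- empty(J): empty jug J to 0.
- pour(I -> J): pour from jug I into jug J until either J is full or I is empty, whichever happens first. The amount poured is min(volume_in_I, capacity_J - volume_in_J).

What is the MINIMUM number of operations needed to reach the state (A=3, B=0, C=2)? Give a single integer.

BFS from (A=3, B=0, C=0). One shortest path:
  1. empty(A) -> (A=0 B=0 C=0)
  2. fill(B) -> (A=0 B=5 C=0)
  3. pour(B -> A) -> (A=3 B=2 C=0)
  4. pour(B -> C) -> (A=3 B=0 C=2)
Reached target in 4 moves.

Answer: 4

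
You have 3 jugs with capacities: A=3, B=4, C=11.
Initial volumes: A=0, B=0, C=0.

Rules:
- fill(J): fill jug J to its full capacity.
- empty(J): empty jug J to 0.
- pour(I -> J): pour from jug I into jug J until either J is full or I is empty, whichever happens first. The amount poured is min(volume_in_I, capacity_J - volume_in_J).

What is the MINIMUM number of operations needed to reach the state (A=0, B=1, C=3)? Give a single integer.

Answer: 3

Derivation:
BFS from (A=0, B=0, C=0). One shortest path:
  1. fill(B) -> (A=0 B=4 C=0)
  2. pour(B -> A) -> (A=3 B=1 C=0)
  3. pour(A -> C) -> (A=0 B=1 C=3)
Reached target in 3 moves.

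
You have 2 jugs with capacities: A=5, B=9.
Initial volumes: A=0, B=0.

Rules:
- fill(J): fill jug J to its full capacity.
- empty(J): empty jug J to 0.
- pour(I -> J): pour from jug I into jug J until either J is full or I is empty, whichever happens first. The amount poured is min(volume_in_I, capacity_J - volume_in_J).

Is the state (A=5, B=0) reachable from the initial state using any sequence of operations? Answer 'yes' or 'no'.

Answer: yes

Derivation:
BFS from (A=0, B=0):
  1. fill(A) -> (A=5 B=0)
Target reached → yes.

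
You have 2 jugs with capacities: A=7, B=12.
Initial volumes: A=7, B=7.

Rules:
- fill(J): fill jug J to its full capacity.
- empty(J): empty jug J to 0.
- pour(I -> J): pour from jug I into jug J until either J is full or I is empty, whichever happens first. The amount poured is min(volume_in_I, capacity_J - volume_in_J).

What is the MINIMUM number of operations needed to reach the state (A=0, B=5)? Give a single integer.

Answer: 4

Derivation:
BFS from (A=7, B=7). One shortest path:
  1. empty(A) -> (A=0 B=7)
  2. fill(B) -> (A=0 B=12)
  3. pour(B -> A) -> (A=7 B=5)
  4. empty(A) -> (A=0 B=5)
Reached target in 4 moves.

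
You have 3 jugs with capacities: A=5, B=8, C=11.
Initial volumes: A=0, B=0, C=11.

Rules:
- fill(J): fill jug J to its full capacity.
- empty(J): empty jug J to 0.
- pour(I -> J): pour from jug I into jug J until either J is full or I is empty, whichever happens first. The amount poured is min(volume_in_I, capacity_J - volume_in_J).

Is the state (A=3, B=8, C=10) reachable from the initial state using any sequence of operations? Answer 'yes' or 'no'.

BFS from (A=0, B=0, C=11):
  1. pour(C -> A) -> (A=5 B=0 C=6)
  2. pour(C -> B) -> (A=5 B=6 C=0)
  3. pour(A -> C) -> (A=0 B=6 C=5)
  4. fill(A) -> (A=5 B=6 C=5)
  5. pour(A -> C) -> (A=0 B=6 C=10)
  6. fill(A) -> (A=5 B=6 C=10)
  7. pour(A -> B) -> (A=3 B=8 C=10)
Target reached → yes.

Answer: yes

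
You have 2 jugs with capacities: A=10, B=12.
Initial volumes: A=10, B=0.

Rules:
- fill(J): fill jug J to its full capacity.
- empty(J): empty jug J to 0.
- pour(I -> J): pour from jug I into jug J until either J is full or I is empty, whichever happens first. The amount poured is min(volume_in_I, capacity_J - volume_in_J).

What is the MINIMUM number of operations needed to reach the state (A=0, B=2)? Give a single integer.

BFS from (A=10, B=0). One shortest path:
  1. empty(A) -> (A=0 B=0)
  2. fill(B) -> (A=0 B=12)
  3. pour(B -> A) -> (A=10 B=2)
  4. empty(A) -> (A=0 B=2)
Reached target in 4 moves.

Answer: 4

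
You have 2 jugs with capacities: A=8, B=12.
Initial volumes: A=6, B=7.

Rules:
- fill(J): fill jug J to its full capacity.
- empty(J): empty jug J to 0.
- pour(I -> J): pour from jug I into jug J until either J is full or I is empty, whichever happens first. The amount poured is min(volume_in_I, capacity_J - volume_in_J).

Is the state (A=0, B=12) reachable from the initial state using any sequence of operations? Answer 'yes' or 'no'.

Answer: yes

Derivation:
BFS from (A=6, B=7):
  1. empty(A) -> (A=0 B=7)
  2. fill(B) -> (A=0 B=12)
Target reached → yes.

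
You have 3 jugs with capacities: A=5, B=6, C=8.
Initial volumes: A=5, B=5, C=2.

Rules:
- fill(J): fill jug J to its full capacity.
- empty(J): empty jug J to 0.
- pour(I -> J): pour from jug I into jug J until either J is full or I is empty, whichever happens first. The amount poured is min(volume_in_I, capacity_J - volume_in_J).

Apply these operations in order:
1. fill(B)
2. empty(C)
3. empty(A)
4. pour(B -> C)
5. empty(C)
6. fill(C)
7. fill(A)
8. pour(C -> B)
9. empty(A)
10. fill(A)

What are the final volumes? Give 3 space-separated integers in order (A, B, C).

Answer: 5 6 2

Derivation:
Step 1: fill(B) -> (A=5 B=6 C=2)
Step 2: empty(C) -> (A=5 B=6 C=0)
Step 3: empty(A) -> (A=0 B=6 C=0)
Step 4: pour(B -> C) -> (A=0 B=0 C=6)
Step 5: empty(C) -> (A=0 B=0 C=0)
Step 6: fill(C) -> (A=0 B=0 C=8)
Step 7: fill(A) -> (A=5 B=0 C=8)
Step 8: pour(C -> B) -> (A=5 B=6 C=2)
Step 9: empty(A) -> (A=0 B=6 C=2)
Step 10: fill(A) -> (A=5 B=6 C=2)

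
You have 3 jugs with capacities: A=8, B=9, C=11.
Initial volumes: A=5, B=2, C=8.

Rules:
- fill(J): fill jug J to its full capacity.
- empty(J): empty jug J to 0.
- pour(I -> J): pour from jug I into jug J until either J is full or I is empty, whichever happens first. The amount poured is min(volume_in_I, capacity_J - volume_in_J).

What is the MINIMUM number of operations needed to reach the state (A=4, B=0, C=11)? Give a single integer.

Answer: 2

Derivation:
BFS from (A=5, B=2, C=8). One shortest path:
  1. pour(A -> C) -> (A=2 B=2 C=11)
  2. pour(B -> A) -> (A=4 B=0 C=11)
Reached target in 2 moves.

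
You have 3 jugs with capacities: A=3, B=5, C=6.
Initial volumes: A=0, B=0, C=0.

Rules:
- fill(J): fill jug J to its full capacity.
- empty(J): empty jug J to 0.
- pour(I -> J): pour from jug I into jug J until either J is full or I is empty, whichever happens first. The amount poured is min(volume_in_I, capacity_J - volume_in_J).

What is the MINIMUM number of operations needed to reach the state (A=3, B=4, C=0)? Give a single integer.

BFS from (A=0, B=0, C=0). One shortest path:
  1. fill(A) -> (A=3 B=0 C=0)
  2. fill(B) -> (A=3 B=5 C=0)
  3. pour(B -> C) -> (A=3 B=0 C=5)
  4. fill(B) -> (A=3 B=5 C=5)
  5. pour(B -> C) -> (A=3 B=4 C=6)
  6. empty(C) -> (A=3 B=4 C=0)
Reached target in 6 moves.

Answer: 6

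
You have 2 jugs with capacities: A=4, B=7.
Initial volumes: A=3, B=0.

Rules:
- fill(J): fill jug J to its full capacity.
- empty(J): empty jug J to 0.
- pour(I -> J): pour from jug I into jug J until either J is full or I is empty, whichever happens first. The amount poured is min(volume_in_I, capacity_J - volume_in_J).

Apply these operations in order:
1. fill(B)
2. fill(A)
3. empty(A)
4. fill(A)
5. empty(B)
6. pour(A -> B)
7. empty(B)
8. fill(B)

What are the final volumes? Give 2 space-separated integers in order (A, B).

Step 1: fill(B) -> (A=3 B=7)
Step 2: fill(A) -> (A=4 B=7)
Step 3: empty(A) -> (A=0 B=7)
Step 4: fill(A) -> (A=4 B=7)
Step 5: empty(B) -> (A=4 B=0)
Step 6: pour(A -> B) -> (A=0 B=4)
Step 7: empty(B) -> (A=0 B=0)
Step 8: fill(B) -> (A=0 B=7)

Answer: 0 7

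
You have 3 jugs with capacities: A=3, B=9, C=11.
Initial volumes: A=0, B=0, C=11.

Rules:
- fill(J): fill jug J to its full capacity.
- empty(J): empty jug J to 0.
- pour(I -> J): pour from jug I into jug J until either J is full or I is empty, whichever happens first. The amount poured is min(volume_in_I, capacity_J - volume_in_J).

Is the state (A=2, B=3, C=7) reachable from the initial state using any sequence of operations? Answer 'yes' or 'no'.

BFS explored all 320 reachable states.
Reachable set includes: (0,0,0), (0,0,1), (0,0,2), (0,0,3), (0,0,4), (0,0,5), (0,0,6), (0,0,7), (0,0,8), (0,0,9), (0,0,10), (0,0,11) ...
Target (A=2, B=3, C=7) not in reachable set → no.

Answer: no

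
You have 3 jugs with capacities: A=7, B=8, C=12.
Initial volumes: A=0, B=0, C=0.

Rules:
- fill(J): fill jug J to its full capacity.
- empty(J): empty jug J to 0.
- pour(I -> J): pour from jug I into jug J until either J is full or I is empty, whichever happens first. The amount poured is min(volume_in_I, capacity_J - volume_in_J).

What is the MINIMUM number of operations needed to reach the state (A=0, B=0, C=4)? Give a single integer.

BFS from (A=0, B=0, C=0). One shortest path:
  1. fill(C) -> (A=0 B=0 C=12)
  2. pour(C -> B) -> (A=0 B=8 C=4)
  3. empty(B) -> (A=0 B=0 C=4)
Reached target in 3 moves.

Answer: 3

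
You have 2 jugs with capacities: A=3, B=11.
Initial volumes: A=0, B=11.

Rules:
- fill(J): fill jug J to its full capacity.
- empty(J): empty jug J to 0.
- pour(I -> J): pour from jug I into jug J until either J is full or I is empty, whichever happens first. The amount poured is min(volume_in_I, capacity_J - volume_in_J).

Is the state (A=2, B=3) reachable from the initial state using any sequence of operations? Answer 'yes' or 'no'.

Answer: no

Derivation:
BFS explored all 28 reachable states.
Reachable set includes: (0,0), (0,1), (0,2), (0,3), (0,4), (0,5), (0,6), (0,7), (0,8), (0,9), (0,10), (0,11) ...
Target (A=2, B=3) not in reachable set → no.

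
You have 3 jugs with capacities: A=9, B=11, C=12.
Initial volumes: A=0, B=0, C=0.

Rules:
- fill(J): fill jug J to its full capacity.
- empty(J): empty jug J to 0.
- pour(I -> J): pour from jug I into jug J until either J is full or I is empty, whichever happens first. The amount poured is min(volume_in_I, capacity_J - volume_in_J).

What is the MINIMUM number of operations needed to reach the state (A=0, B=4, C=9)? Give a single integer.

Answer: 7

Derivation:
BFS from (A=0, B=0, C=0). One shortest path:
  1. fill(B) -> (A=0 B=11 C=0)
  2. pour(B -> A) -> (A=9 B=2 C=0)
  3. empty(A) -> (A=0 B=2 C=0)
  4. pour(B -> A) -> (A=2 B=0 C=0)
  5. fill(B) -> (A=2 B=11 C=0)
  6. pour(B -> A) -> (A=9 B=4 C=0)
  7. pour(A -> C) -> (A=0 B=4 C=9)
Reached target in 7 moves.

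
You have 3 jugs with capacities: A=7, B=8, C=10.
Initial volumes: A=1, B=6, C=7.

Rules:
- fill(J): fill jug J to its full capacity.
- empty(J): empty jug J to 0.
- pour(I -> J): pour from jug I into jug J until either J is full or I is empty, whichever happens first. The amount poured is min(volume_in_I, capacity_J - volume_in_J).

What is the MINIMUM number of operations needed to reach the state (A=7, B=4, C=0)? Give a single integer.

BFS from (A=1, B=6, C=7). One shortest path:
  1. empty(B) -> (A=1 B=0 C=7)
  2. fill(C) -> (A=1 B=0 C=10)
  3. pour(C -> A) -> (A=7 B=0 C=4)
  4. pour(C -> B) -> (A=7 B=4 C=0)
Reached target in 4 moves.

Answer: 4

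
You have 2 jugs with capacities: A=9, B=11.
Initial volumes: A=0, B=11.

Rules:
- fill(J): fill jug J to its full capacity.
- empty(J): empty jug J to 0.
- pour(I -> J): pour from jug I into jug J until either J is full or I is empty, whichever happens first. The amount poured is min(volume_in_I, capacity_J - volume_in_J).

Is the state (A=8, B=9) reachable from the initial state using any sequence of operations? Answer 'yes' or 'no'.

BFS explored all 40 reachable states.
Reachable set includes: (0,0), (0,1), (0,2), (0,3), (0,4), (0,5), (0,6), (0,7), (0,8), (0,9), (0,10), (0,11) ...
Target (A=8, B=9) not in reachable set → no.

Answer: no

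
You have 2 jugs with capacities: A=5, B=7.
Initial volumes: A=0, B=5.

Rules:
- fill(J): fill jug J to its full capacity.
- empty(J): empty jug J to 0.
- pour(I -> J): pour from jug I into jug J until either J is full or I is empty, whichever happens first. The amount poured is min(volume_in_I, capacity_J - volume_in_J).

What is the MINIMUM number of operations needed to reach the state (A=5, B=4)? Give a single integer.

Answer: 6

Derivation:
BFS from (A=0, B=5). One shortest path:
  1. fill(B) -> (A=0 B=7)
  2. pour(B -> A) -> (A=5 B=2)
  3. empty(A) -> (A=0 B=2)
  4. pour(B -> A) -> (A=2 B=0)
  5. fill(B) -> (A=2 B=7)
  6. pour(B -> A) -> (A=5 B=4)
Reached target in 6 moves.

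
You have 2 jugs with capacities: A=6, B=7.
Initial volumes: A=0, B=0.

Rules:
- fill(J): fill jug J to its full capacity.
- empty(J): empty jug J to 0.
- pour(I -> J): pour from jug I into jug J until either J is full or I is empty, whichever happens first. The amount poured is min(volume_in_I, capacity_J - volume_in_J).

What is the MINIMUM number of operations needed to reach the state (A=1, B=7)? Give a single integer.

BFS from (A=0, B=0). One shortest path:
  1. fill(B) -> (A=0 B=7)
  2. pour(B -> A) -> (A=6 B=1)
  3. empty(A) -> (A=0 B=1)
  4. pour(B -> A) -> (A=1 B=0)
  5. fill(B) -> (A=1 B=7)
Reached target in 5 moves.

Answer: 5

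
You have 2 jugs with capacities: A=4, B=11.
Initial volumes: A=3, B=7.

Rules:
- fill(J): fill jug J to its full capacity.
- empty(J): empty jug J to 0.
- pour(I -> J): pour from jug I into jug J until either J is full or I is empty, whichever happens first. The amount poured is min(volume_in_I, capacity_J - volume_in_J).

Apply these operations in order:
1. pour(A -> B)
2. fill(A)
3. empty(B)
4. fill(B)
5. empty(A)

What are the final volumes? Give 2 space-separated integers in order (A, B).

Step 1: pour(A -> B) -> (A=0 B=10)
Step 2: fill(A) -> (A=4 B=10)
Step 3: empty(B) -> (A=4 B=0)
Step 4: fill(B) -> (A=4 B=11)
Step 5: empty(A) -> (A=0 B=11)

Answer: 0 11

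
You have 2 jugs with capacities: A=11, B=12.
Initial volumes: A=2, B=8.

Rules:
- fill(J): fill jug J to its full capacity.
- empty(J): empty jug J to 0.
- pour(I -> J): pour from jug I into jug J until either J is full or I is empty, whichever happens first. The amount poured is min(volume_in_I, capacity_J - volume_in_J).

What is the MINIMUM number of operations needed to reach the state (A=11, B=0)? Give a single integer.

BFS from (A=2, B=8). One shortest path:
  1. fill(A) -> (A=11 B=8)
  2. empty(B) -> (A=11 B=0)
Reached target in 2 moves.

Answer: 2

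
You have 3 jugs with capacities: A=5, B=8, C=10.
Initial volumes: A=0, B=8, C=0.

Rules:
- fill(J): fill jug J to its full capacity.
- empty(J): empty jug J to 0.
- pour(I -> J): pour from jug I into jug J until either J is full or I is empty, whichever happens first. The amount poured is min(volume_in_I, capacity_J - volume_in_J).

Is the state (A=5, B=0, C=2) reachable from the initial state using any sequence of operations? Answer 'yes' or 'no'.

BFS from (A=0, B=8, C=0):
  1. fill(A) -> (A=5 B=8 C=0)
  2. empty(B) -> (A=5 B=0 C=0)
  3. fill(C) -> (A=5 B=0 C=10)
  4. pour(C -> B) -> (A=5 B=8 C=2)
  5. empty(B) -> (A=5 B=0 C=2)
Target reached → yes.

Answer: yes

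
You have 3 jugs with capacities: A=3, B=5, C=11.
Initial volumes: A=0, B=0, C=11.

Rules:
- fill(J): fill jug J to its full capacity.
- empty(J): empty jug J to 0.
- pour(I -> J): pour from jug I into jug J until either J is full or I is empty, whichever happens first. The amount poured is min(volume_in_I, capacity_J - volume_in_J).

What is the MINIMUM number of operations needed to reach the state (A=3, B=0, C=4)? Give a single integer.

Answer: 7

Derivation:
BFS from (A=0, B=0, C=11). One shortest path:
  1. fill(A) -> (A=3 B=0 C=11)
  2. pour(A -> B) -> (A=0 B=3 C=11)
  3. fill(A) -> (A=3 B=3 C=11)
  4. pour(C -> B) -> (A=3 B=5 C=9)
  5. empty(B) -> (A=3 B=0 C=9)
  6. pour(C -> B) -> (A=3 B=5 C=4)
  7. empty(B) -> (A=3 B=0 C=4)
Reached target in 7 moves.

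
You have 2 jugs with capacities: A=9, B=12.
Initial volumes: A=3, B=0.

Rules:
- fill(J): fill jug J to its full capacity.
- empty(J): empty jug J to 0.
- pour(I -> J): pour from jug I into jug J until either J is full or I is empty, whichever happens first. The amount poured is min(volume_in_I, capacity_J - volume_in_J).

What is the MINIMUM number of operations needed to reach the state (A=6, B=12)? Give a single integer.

Answer: 4

Derivation:
BFS from (A=3, B=0). One shortest path:
  1. fill(A) -> (A=9 B=0)
  2. pour(A -> B) -> (A=0 B=9)
  3. fill(A) -> (A=9 B=9)
  4. pour(A -> B) -> (A=6 B=12)
Reached target in 4 moves.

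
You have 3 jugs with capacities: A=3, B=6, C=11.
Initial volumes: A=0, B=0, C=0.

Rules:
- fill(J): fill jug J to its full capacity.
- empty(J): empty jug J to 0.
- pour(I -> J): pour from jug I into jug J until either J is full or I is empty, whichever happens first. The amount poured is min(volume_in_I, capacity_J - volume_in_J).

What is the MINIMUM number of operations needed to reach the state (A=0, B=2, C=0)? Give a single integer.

Answer: 6

Derivation:
BFS from (A=0, B=0, C=0). One shortest path:
  1. fill(C) -> (A=0 B=0 C=11)
  2. pour(C -> A) -> (A=3 B=0 C=8)
  3. empty(A) -> (A=0 B=0 C=8)
  4. pour(C -> B) -> (A=0 B=6 C=2)
  5. empty(B) -> (A=0 B=0 C=2)
  6. pour(C -> B) -> (A=0 B=2 C=0)
Reached target in 6 moves.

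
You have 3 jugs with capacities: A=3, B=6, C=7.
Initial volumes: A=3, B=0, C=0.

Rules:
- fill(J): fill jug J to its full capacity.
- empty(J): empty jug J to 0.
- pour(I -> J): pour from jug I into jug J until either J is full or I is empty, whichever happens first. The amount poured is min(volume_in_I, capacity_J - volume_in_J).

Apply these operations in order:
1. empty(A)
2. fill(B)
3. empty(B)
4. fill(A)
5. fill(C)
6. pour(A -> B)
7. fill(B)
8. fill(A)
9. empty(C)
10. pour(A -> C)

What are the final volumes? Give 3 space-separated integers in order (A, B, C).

Step 1: empty(A) -> (A=0 B=0 C=0)
Step 2: fill(B) -> (A=0 B=6 C=0)
Step 3: empty(B) -> (A=0 B=0 C=0)
Step 4: fill(A) -> (A=3 B=0 C=0)
Step 5: fill(C) -> (A=3 B=0 C=7)
Step 6: pour(A -> B) -> (A=0 B=3 C=7)
Step 7: fill(B) -> (A=0 B=6 C=7)
Step 8: fill(A) -> (A=3 B=6 C=7)
Step 9: empty(C) -> (A=3 B=6 C=0)
Step 10: pour(A -> C) -> (A=0 B=6 C=3)

Answer: 0 6 3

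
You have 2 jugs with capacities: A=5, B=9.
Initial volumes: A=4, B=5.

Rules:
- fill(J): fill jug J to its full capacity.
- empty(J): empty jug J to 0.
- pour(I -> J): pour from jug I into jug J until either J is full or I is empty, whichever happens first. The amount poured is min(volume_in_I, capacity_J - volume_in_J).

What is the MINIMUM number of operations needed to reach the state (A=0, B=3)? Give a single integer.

Answer: 5

Derivation:
BFS from (A=4, B=5). One shortest path:
  1. fill(B) -> (A=4 B=9)
  2. pour(B -> A) -> (A=5 B=8)
  3. empty(A) -> (A=0 B=8)
  4. pour(B -> A) -> (A=5 B=3)
  5. empty(A) -> (A=0 B=3)
Reached target in 5 moves.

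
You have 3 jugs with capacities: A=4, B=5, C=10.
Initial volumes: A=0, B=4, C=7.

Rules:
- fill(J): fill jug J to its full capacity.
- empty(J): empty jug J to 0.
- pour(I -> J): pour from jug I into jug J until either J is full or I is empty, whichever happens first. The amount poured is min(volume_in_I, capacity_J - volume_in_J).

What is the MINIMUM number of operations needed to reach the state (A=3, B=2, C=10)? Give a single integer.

BFS from (A=0, B=4, C=7). One shortest path:
  1. fill(A) -> (A=4 B=4 C=7)
  2. pour(A -> B) -> (A=3 B=5 C=7)
  3. pour(B -> C) -> (A=3 B=2 C=10)
Reached target in 3 moves.

Answer: 3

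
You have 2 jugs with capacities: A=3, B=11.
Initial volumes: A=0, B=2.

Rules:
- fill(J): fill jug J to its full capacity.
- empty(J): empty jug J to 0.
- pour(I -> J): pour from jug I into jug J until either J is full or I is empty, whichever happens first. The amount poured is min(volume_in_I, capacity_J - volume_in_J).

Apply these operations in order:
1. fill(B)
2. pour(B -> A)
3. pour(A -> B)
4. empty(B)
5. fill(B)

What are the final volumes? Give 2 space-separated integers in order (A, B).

Step 1: fill(B) -> (A=0 B=11)
Step 2: pour(B -> A) -> (A=3 B=8)
Step 3: pour(A -> B) -> (A=0 B=11)
Step 4: empty(B) -> (A=0 B=0)
Step 5: fill(B) -> (A=0 B=11)

Answer: 0 11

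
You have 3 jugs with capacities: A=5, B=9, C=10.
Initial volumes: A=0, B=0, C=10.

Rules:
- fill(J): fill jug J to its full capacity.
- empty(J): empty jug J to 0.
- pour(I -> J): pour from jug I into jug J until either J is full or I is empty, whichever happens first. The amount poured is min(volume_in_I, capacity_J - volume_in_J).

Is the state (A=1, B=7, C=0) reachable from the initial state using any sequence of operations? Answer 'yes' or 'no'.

Answer: yes

Derivation:
BFS from (A=0, B=0, C=10):
  1. pour(C -> B) -> (A=0 B=9 C=1)
  2. pour(C -> A) -> (A=1 B=9 C=0)
  3. pour(B -> C) -> (A=1 B=0 C=9)
  4. fill(B) -> (A=1 B=9 C=9)
  5. pour(B -> C) -> (A=1 B=8 C=10)
  6. empty(C) -> (A=1 B=8 C=0)
  7. pour(B -> C) -> (A=1 B=0 C=8)
  8. fill(B) -> (A=1 B=9 C=8)
  9. pour(B -> C) -> (A=1 B=7 C=10)
  10. empty(C) -> (A=1 B=7 C=0)
Target reached → yes.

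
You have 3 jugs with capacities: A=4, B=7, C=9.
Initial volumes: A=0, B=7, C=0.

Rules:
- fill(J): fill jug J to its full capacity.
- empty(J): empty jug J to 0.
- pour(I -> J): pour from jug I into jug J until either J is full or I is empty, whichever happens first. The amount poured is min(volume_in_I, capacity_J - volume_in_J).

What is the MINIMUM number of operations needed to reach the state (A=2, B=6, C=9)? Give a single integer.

BFS from (A=0, B=7, C=0). One shortest path:
  1. pour(B -> A) -> (A=4 B=3 C=0)
  2. empty(A) -> (A=0 B=3 C=0)
  3. pour(B -> A) -> (A=3 B=0 C=0)
  4. fill(B) -> (A=3 B=7 C=0)
  5. pour(B -> C) -> (A=3 B=0 C=7)
  6. fill(B) -> (A=3 B=7 C=7)
  7. pour(B -> A) -> (A=4 B=6 C=7)
  8. pour(A -> C) -> (A=2 B=6 C=9)
Reached target in 8 moves.

Answer: 8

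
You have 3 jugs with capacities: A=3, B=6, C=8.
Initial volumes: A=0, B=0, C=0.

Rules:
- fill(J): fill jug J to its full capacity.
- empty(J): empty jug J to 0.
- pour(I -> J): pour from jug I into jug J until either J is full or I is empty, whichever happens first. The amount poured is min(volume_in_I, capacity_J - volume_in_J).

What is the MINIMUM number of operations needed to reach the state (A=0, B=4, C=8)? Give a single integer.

BFS from (A=0, B=0, C=0). One shortest path:
  1. fill(B) -> (A=0 B=6 C=0)
  2. pour(B -> C) -> (A=0 B=0 C=6)
  3. fill(B) -> (A=0 B=6 C=6)
  4. pour(B -> C) -> (A=0 B=4 C=8)
Reached target in 4 moves.

Answer: 4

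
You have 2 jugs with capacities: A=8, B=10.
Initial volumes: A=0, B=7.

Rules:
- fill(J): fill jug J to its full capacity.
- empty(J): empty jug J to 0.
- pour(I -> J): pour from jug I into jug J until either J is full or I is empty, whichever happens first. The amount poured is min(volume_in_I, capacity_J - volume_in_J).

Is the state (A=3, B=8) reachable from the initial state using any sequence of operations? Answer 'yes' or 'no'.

Answer: no

Derivation:
BFS explored all 36 reachable states.
Reachable set includes: (0,0), (0,1), (0,2), (0,3), (0,4), (0,5), (0,6), (0,7), (0,8), (0,9), (0,10), (1,0) ...
Target (A=3, B=8) not in reachable set → no.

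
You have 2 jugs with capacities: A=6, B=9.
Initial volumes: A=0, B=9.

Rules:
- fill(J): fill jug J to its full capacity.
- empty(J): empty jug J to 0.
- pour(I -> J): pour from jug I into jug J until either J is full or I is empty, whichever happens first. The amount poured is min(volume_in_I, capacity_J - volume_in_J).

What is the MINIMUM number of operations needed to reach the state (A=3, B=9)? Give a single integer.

BFS from (A=0, B=9). One shortest path:
  1. pour(B -> A) -> (A=6 B=3)
  2. empty(A) -> (A=0 B=3)
  3. pour(B -> A) -> (A=3 B=0)
  4. fill(B) -> (A=3 B=9)
Reached target in 4 moves.

Answer: 4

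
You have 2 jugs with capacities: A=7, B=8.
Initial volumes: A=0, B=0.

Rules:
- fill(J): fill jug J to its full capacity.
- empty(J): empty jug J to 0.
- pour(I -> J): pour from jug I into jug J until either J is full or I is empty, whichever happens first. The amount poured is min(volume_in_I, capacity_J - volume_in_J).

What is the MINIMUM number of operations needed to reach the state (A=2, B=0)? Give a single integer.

BFS from (A=0, B=0). One shortest path:
  1. fill(B) -> (A=0 B=8)
  2. pour(B -> A) -> (A=7 B=1)
  3. empty(A) -> (A=0 B=1)
  4. pour(B -> A) -> (A=1 B=0)
  5. fill(B) -> (A=1 B=8)
  6. pour(B -> A) -> (A=7 B=2)
  7. empty(A) -> (A=0 B=2)
  8. pour(B -> A) -> (A=2 B=0)
Reached target in 8 moves.

Answer: 8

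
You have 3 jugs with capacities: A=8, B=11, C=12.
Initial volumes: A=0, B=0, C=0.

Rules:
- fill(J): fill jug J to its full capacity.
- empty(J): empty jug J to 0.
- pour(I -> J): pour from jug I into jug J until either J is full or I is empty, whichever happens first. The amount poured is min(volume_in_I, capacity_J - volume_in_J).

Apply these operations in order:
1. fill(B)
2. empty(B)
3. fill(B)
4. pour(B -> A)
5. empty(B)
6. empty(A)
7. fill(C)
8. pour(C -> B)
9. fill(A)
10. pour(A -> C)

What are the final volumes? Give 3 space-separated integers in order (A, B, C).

Answer: 0 11 9

Derivation:
Step 1: fill(B) -> (A=0 B=11 C=0)
Step 2: empty(B) -> (A=0 B=0 C=0)
Step 3: fill(B) -> (A=0 B=11 C=0)
Step 4: pour(B -> A) -> (A=8 B=3 C=0)
Step 5: empty(B) -> (A=8 B=0 C=0)
Step 6: empty(A) -> (A=0 B=0 C=0)
Step 7: fill(C) -> (A=0 B=0 C=12)
Step 8: pour(C -> B) -> (A=0 B=11 C=1)
Step 9: fill(A) -> (A=8 B=11 C=1)
Step 10: pour(A -> C) -> (A=0 B=11 C=9)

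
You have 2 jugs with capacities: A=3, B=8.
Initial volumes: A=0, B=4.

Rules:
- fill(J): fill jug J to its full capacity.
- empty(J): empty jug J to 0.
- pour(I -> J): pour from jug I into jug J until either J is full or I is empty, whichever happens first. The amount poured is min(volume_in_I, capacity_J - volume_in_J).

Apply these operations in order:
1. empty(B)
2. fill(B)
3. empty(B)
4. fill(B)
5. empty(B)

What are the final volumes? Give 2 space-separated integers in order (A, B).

Answer: 0 0

Derivation:
Step 1: empty(B) -> (A=0 B=0)
Step 2: fill(B) -> (A=0 B=8)
Step 3: empty(B) -> (A=0 B=0)
Step 4: fill(B) -> (A=0 B=8)
Step 5: empty(B) -> (A=0 B=0)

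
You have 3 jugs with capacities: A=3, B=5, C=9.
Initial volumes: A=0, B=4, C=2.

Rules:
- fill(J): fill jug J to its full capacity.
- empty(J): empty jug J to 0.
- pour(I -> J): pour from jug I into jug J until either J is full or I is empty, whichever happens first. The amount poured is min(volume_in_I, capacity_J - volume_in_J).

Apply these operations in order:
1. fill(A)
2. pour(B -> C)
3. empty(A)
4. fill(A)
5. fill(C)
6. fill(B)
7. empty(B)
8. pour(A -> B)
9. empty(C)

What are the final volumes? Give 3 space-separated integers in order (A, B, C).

Answer: 0 3 0

Derivation:
Step 1: fill(A) -> (A=3 B=4 C=2)
Step 2: pour(B -> C) -> (A=3 B=0 C=6)
Step 3: empty(A) -> (A=0 B=0 C=6)
Step 4: fill(A) -> (A=3 B=0 C=6)
Step 5: fill(C) -> (A=3 B=0 C=9)
Step 6: fill(B) -> (A=3 B=5 C=9)
Step 7: empty(B) -> (A=3 B=0 C=9)
Step 8: pour(A -> B) -> (A=0 B=3 C=9)
Step 9: empty(C) -> (A=0 B=3 C=0)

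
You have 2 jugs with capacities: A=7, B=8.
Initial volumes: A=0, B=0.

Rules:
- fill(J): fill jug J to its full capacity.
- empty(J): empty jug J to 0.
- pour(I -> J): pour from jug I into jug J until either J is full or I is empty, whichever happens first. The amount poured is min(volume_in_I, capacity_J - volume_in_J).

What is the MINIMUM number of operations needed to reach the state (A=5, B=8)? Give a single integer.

BFS from (A=0, B=0). One shortest path:
  1. fill(A) -> (A=7 B=0)
  2. pour(A -> B) -> (A=0 B=7)
  3. fill(A) -> (A=7 B=7)
  4. pour(A -> B) -> (A=6 B=8)
  5. empty(B) -> (A=6 B=0)
  6. pour(A -> B) -> (A=0 B=6)
  7. fill(A) -> (A=7 B=6)
  8. pour(A -> B) -> (A=5 B=8)
Reached target in 8 moves.

Answer: 8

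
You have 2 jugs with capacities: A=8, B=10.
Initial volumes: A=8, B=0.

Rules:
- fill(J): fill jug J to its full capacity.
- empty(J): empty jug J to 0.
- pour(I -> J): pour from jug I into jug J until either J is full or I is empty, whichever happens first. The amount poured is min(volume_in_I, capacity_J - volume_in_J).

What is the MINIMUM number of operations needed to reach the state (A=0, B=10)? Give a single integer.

Answer: 2

Derivation:
BFS from (A=8, B=0). One shortest path:
  1. empty(A) -> (A=0 B=0)
  2. fill(B) -> (A=0 B=10)
Reached target in 2 moves.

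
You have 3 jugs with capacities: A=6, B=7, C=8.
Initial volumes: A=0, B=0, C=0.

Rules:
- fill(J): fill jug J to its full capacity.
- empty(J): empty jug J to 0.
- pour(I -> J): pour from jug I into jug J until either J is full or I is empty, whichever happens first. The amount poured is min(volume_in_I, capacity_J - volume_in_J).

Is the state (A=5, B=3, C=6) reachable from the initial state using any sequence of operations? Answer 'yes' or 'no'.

Answer: no

Derivation:
BFS explored all 294 reachable states.
Reachable set includes: (0,0,0), (0,0,1), (0,0,2), (0,0,3), (0,0,4), (0,0,5), (0,0,6), (0,0,7), (0,0,8), (0,1,0), (0,1,1), (0,1,2) ...
Target (A=5, B=3, C=6) not in reachable set → no.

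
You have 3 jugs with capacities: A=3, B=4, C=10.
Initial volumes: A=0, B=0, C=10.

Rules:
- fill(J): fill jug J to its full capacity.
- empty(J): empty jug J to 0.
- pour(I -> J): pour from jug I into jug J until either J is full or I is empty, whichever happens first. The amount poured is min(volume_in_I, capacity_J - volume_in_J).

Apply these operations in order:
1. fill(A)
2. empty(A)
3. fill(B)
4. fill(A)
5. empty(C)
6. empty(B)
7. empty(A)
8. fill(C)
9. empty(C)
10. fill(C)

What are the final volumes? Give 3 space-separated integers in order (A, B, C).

Step 1: fill(A) -> (A=3 B=0 C=10)
Step 2: empty(A) -> (A=0 B=0 C=10)
Step 3: fill(B) -> (A=0 B=4 C=10)
Step 4: fill(A) -> (A=3 B=4 C=10)
Step 5: empty(C) -> (A=3 B=4 C=0)
Step 6: empty(B) -> (A=3 B=0 C=0)
Step 7: empty(A) -> (A=0 B=0 C=0)
Step 8: fill(C) -> (A=0 B=0 C=10)
Step 9: empty(C) -> (A=0 B=0 C=0)
Step 10: fill(C) -> (A=0 B=0 C=10)

Answer: 0 0 10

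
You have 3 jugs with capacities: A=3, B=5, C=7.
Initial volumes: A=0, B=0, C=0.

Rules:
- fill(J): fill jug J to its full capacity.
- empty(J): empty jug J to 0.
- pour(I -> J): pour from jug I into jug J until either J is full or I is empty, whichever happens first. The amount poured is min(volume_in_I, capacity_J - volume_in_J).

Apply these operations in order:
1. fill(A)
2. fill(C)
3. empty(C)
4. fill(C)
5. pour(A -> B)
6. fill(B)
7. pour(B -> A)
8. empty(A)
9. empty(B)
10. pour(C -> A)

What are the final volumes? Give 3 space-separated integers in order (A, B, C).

Step 1: fill(A) -> (A=3 B=0 C=0)
Step 2: fill(C) -> (A=3 B=0 C=7)
Step 3: empty(C) -> (A=3 B=0 C=0)
Step 4: fill(C) -> (A=3 B=0 C=7)
Step 5: pour(A -> B) -> (A=0 B=3 C=7)
Step 6: fill(B) -> (A=0 B=5 C=7)
Step 7: pour(B -> A) -> (A=3 B=2 C=7)
Step 8: empty(A) -> (A=0 B=2 C=7)
Step 9: empty(B) -> (A=0 B=0 C=7)
Step 10: pour(C -> A) -> (A=3 B=0 C=4)

Answer: 3 0 4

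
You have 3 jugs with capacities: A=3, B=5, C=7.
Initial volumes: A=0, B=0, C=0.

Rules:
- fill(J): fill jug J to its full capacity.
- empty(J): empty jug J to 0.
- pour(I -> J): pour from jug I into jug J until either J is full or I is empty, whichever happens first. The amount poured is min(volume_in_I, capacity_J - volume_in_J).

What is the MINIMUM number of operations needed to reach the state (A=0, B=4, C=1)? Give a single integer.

Answer: 8

Derivation:
BFS from (A=0, B=0, C=0). One shortest path:
  1. fill(A) -> (A=3 B=0 C=0)
  2. fill(B) -> (A=3 B=5 C=0)
  3. pour(A -> C) -> (A=0 B=5 C=3)
  4. pour(B -> C) -> (A=0 B=1 C=7)
  5. pour(C -> A) -> (A=3 B=1 C=4)
  6. empty(A) -> (A=0 B=1 C=4)
  7. pour(C -> A) -> (A=3 B=1 C=1)
  8. pour(A -> B) -> (A=0 B=4 C=1)
Reached target in 8 moves.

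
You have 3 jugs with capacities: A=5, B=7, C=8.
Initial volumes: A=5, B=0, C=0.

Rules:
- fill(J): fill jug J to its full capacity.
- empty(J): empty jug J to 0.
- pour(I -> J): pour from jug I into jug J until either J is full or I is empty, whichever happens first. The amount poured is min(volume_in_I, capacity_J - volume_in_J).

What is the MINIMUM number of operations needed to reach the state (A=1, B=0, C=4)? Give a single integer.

BFS from (A=5, B=0, C=0). One shortest path:
  1. fill(B) -> (A=5 B=7 C=0)
  2. pour(B -> C) -> (A=5 B=0 C=7)
  3. pour(A -> C) -> (A=4 B=0 C=8)
  4. pour(C -> B) -> (A=4 B=7 C=1)
  5. empty(B) -> (A=4 B=0 C=1)
  6. pour(A -> B) -> (A=0 B=4 C=1)
  7. pour(C -> A) -> (A=1 B=4 C=0)
  8. pour(B -> C) -> (A=1 B=0 C=4)
Reached target in 8 moves.

Answer: 8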